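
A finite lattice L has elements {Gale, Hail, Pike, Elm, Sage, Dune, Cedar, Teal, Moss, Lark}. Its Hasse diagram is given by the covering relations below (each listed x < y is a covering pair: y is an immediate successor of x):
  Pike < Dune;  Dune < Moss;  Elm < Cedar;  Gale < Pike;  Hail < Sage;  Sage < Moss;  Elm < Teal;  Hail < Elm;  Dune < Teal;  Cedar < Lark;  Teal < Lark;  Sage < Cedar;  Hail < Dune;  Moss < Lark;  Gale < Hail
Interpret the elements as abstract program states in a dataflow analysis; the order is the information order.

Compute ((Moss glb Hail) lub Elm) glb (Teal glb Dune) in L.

Hail

Moss ∧ Hail = Hail
Hail ∨ Elm = Elm
Teal ∧ Dune = Dune
Elm ∧ Dune = Hail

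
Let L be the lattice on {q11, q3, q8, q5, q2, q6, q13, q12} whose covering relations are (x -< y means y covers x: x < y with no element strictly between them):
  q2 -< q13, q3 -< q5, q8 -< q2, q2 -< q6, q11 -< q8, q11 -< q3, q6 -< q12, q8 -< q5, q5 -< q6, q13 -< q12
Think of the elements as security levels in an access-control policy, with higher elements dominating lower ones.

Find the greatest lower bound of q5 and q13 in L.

Common lower bounds of {q5, q13}: q11, q8.
The greatest among these is q8.

q8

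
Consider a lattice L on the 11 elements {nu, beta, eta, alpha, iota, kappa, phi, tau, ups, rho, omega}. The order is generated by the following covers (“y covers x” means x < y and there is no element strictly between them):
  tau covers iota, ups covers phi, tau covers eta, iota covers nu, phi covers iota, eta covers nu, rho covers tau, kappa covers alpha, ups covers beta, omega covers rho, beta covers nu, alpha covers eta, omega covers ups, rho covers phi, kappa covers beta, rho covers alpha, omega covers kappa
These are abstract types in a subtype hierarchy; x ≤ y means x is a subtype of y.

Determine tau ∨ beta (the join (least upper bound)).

omega

Common upper bounds of {tau, beta}: omega.
The least among these is omega.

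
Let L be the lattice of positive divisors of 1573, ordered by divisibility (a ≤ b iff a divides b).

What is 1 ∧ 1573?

1

In the divisibility order, the meet is the greatest common divisor: gcd(1, 1573) = 1.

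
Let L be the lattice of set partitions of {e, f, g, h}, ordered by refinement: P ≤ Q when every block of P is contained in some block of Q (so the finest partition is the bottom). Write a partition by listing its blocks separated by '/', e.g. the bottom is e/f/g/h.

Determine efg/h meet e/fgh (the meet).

e/fg/h

Common lower bounds of {efg/h, e/fgh}: e/f/g/h, e/fg/h.
The greatest among these is e/fg/h.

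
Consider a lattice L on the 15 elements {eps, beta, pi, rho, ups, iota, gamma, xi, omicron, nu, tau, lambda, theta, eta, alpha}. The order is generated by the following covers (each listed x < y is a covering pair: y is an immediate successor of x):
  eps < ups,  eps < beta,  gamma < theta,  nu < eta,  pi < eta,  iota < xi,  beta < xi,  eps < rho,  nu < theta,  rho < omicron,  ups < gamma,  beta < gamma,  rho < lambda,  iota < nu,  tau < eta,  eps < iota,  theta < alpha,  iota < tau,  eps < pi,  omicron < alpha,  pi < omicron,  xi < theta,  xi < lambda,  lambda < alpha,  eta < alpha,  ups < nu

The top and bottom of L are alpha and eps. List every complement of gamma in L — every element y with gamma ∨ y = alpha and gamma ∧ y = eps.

Need y with gamma ∨ y = alpha and gamma ∧ y = eps.
Checking each element gives: omicron, pi, rho, tau.

omicron, pi, rho, tau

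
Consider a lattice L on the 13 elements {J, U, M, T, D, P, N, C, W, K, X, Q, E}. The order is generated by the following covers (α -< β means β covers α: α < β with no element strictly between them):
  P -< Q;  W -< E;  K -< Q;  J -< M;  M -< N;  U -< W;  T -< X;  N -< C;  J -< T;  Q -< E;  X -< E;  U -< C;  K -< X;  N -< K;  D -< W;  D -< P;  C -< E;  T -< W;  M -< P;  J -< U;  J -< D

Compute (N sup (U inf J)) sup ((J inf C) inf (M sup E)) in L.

N

U ∧ J = J
N ∨ J = N
J ∧ C = J
M ∨ E = E
J ∧ E = J
N ∨ J = N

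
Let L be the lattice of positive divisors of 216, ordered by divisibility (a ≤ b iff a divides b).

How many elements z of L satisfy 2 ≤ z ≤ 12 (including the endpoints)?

4

The interval [2, 12] = {12, 2, 4, 6}, which has 4 elements.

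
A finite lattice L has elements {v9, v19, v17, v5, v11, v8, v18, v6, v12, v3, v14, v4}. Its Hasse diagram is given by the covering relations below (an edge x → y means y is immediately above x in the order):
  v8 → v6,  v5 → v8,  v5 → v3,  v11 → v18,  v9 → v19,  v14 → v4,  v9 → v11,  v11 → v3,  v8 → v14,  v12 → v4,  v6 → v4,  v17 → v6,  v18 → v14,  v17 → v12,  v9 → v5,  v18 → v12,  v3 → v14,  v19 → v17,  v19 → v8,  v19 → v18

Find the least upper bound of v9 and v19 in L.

v19

Common upper bounds of {v9, v19}: v12, v14, v17, v18, v19, v4, v6, v8.
The least among these is v19.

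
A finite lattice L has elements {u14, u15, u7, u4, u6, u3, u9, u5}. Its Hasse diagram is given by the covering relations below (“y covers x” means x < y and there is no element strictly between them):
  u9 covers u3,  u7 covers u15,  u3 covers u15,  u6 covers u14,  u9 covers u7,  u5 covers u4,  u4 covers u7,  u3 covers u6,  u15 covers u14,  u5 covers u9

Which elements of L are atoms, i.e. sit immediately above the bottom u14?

The atoms are exactly the elements that cover u14: u15, u6.

u15, u6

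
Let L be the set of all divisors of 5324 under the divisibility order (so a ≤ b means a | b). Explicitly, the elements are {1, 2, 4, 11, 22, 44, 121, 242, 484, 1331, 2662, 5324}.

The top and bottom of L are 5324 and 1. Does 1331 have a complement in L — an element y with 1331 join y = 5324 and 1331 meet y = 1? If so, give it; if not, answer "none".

4

Need y with 1331 ∨ y = 5324 and 1331 ∧ y = 1.
Checking each element gives: 4.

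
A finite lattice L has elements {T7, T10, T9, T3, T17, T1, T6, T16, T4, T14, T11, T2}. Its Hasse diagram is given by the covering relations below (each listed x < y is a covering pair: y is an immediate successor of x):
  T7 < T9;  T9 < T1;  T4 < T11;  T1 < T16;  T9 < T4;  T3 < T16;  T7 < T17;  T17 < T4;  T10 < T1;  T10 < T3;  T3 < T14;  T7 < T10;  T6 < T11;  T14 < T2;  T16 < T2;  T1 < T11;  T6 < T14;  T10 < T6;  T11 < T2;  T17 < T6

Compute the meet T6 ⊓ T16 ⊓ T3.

T10

Common lower bounds of {T6, T16, T3}: T10, T7.
The greatest among these is T10.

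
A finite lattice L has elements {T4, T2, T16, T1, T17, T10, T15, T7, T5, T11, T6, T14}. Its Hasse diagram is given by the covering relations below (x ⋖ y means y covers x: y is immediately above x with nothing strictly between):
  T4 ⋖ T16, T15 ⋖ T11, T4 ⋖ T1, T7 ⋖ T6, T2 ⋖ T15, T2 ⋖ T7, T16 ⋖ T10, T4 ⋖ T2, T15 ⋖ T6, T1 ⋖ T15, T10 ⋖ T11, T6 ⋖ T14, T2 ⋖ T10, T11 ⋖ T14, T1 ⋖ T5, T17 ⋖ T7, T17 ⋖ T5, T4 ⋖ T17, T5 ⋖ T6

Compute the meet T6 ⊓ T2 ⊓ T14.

Common lower bounds of {T6, T2, T14}: T2, T4.
The greatest among these is T2.

T2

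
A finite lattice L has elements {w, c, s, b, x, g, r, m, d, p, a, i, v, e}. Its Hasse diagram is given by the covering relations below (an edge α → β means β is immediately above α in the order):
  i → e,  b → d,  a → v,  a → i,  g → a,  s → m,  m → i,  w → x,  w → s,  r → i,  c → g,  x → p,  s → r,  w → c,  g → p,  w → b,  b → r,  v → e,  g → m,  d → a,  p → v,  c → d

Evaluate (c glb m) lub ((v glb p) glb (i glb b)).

c

c ∧ m = c
v ∧ p = p
i ∧ b = b
p ∧ b = w
c ∨ w = c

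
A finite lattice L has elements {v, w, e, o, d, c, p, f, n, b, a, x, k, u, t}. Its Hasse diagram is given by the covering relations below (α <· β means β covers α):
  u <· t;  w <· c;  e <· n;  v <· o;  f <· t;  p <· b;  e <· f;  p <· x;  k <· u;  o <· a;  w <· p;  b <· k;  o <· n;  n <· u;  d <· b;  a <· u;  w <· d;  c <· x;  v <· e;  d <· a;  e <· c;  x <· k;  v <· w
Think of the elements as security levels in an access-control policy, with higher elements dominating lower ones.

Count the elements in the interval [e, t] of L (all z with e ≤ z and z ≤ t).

The interval [e, t] = {c, e, f, k, n, t, u, x}, which has 8 elements.

8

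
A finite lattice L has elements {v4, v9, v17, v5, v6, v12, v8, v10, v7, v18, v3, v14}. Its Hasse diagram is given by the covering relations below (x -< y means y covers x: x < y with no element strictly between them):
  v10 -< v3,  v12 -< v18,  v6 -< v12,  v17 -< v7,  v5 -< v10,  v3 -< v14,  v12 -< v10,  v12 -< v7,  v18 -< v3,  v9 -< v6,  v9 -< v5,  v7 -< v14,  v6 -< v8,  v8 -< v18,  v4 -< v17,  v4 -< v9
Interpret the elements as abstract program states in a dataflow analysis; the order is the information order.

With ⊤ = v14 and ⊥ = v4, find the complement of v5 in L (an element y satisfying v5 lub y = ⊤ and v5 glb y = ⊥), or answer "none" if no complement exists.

Need y with v5 ∨ y = v14 and v5 ∧ y = v4.
Checking each element gives: v17.

v17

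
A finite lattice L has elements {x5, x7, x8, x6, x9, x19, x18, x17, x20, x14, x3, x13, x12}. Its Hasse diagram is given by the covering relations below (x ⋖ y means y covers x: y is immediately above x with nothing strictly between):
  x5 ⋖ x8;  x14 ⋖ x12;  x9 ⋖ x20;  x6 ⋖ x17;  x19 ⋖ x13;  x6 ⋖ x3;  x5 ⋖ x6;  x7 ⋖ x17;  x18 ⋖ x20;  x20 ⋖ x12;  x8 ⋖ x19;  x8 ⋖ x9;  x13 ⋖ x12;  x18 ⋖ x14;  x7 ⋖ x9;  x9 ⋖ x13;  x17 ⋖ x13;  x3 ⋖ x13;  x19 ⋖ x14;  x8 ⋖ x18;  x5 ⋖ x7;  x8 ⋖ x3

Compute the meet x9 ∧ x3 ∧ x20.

x8

Common lower bounds of {x9, x3, x20}: x5, x8.
The greatest among these is x8.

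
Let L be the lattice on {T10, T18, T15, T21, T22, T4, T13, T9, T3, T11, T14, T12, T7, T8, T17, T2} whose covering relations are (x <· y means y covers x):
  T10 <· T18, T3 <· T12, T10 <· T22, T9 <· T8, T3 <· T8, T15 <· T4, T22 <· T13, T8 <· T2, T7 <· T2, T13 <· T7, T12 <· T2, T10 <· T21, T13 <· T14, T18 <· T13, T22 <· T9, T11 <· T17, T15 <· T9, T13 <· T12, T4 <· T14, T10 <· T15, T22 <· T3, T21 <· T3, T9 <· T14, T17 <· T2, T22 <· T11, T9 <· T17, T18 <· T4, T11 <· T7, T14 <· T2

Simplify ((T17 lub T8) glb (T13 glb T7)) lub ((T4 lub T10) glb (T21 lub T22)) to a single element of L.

T17 ∨ T8 = T2
T13 ∧ T7 = T13
T2 ∧ T13 = T13
T4 ∨ T10 = T4
T21 ∨ T22 = T3
T4 ∧ T3 = T10
T13 ∨ T10 = T13

T13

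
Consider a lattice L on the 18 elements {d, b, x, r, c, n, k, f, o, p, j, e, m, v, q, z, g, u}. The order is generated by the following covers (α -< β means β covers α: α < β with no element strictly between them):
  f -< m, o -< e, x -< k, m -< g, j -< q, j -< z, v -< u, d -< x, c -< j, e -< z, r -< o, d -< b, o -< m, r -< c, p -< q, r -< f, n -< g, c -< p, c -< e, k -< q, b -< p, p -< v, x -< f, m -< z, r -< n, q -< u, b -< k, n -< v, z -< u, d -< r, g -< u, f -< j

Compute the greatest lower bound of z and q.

j

Common lower bounds of {z, q}: c, d, f, j, r, x.
The greatest among these is j.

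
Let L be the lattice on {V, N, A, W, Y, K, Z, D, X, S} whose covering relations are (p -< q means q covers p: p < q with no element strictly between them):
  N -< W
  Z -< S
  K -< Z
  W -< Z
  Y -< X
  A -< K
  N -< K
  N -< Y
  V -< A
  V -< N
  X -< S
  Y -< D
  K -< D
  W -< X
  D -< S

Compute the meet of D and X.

Common lower bounds of {D, X}: N, V, Y.
The greatest among these is Y.

Y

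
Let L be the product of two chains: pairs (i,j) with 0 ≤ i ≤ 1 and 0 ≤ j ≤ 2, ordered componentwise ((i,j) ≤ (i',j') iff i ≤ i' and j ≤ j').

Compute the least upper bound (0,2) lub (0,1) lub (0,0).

Common upper bounds of {(0,2), (0,1), (0,0)}: (0,2), (1,2).
The least among these is (0,2).

(0,2)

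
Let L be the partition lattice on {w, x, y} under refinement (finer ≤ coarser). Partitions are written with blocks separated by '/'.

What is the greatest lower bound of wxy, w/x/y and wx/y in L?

The meet (common refinement) of wxy, w/x/y, wx/y intersects blocks pairwise, giving w/x/y.

w/x/y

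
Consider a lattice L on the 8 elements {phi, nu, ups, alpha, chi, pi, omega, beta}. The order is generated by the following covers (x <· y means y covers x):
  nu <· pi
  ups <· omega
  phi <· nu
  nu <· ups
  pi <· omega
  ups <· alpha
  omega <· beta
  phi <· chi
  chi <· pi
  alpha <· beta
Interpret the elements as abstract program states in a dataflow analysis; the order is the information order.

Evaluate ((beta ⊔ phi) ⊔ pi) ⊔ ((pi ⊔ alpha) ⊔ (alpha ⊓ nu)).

beta ∨ phi = beta
beta ∨ pi = beta
pi ∨ alpha = beta
alpha ∧ nu = nu
beta ∨ nu = beta
beta ∨ beta = beta

beta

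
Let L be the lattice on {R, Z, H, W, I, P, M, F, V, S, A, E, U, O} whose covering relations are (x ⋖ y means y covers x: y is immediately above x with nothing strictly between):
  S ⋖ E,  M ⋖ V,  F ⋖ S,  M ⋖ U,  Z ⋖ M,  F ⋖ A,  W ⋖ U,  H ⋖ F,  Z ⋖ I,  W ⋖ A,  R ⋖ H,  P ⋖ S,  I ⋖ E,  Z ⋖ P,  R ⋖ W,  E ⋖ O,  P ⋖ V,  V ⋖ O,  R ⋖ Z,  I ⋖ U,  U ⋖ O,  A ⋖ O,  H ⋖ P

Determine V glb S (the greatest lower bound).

Common lower bounds of {V, S}: H, P, R, Z.
The greatest among these is P.

P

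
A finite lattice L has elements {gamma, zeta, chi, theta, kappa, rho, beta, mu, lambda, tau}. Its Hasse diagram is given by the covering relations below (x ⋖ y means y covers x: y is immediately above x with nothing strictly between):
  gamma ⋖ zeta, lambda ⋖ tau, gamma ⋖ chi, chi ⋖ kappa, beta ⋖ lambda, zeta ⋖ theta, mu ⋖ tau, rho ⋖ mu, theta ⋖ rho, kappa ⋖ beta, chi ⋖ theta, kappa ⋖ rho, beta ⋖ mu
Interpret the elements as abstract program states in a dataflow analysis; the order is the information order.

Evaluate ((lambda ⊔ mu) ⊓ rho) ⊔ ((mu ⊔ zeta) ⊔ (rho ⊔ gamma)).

mu

lambda ∨ mu = tau
tau ∧ rho = rho
mu ∨ zeta = mu
rho ∨ gamma = rho
mu ∨ rho = mu
rho ∨ mu = mu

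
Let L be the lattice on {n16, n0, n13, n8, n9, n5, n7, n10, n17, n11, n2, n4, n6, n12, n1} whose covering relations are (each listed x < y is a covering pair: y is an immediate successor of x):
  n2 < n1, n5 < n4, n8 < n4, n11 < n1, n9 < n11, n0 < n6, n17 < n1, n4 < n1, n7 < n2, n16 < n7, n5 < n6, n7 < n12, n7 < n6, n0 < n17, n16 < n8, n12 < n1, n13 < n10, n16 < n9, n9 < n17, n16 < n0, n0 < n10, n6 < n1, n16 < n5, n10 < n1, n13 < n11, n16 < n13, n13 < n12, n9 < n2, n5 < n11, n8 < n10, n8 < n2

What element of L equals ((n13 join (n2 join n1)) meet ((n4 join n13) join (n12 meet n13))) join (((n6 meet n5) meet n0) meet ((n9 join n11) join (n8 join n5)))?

n2 ∨ n1 = n1
n13 ∨ n1 = n1
n4 ∨ n13 = n1
n12 ∧ n13 = n13
n1 ∨ n13 = n1
n1 ∧ n1 = n1
n6 ∧ n5 = n5
n5 ∧ n0 = n16
n9 ∨ n11 = n11
n8 ∨ n5 = n4
n11 ∨ n4 = n1
n16 ∧ n1 = n16
n1 ∨ n16 = n1

n1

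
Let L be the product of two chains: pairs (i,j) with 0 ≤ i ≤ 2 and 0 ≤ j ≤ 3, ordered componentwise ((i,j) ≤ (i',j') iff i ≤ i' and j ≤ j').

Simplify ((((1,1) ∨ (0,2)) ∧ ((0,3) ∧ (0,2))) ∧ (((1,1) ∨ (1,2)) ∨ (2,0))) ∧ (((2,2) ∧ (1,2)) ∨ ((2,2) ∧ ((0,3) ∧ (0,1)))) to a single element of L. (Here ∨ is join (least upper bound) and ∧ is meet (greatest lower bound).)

(1,1) ∨ (0,2) = (1,2)
(0,3) ∧ (0,2) = (0,2)
(1,2) ∧ (0,2) = (0,2)
(1,1) ∨ (1,2) = (1,2)
(1,2) ∨ (2,0) = (2,2)
(0,2) ∧ (2,2) = (0,2)
(2,2) ∧ (1,2) = (1,2)
(0,3) ∧ (0,1) = (0,1)
(2,2) ∧ (0,1) = (0,1)
(1,2) ∨ (0,1) = (1,2)
(0,2) ∧ (1,2) = (0,2)

(0,2)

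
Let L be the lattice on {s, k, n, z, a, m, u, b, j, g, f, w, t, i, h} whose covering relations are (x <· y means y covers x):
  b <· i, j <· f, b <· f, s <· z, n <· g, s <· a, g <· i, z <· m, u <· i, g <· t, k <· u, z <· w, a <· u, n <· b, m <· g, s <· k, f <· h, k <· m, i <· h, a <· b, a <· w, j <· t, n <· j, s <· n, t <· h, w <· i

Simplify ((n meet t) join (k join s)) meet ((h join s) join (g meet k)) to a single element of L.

g

n ∧ t = n
k ∨ s = k
n ∨ k = g
h ∨ s = h
g ∧ k = k
h ∨ k = h
g ∧ h = g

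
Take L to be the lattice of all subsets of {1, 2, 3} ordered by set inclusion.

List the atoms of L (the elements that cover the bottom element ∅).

{1}, {2}, {3}

The atoms are exactly the elements that cover ∅: {1}, {2}, {3}.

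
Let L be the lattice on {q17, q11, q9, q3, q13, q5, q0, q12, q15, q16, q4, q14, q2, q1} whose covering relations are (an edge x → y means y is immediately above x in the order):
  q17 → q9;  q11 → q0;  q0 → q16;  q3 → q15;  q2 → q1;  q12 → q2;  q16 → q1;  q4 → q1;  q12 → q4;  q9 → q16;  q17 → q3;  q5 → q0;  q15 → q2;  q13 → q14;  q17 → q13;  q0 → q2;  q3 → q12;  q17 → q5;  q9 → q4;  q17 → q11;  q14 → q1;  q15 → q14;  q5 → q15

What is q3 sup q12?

Common upper bounds of {q3, q12}: q1, q12, q2, q4.
The least among these is q12.

q12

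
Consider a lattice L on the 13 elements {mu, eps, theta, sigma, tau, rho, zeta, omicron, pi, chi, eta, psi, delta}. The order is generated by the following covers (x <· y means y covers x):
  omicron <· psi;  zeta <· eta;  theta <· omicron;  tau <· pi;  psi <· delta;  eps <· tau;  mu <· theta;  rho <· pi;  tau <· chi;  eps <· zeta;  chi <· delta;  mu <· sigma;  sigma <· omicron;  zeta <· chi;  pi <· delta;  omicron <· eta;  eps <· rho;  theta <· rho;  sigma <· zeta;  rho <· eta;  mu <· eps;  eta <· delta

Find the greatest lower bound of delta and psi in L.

psi

Common lower bounds of {delta, psi}: mu, omicron, psi, sigma, theta.
The greatest among these is psi.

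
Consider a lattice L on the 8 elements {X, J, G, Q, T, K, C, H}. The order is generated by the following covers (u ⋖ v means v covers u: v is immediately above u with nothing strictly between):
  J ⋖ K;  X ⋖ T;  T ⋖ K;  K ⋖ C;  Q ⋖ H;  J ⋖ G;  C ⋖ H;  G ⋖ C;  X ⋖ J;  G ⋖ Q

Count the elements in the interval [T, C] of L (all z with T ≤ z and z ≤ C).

The interval [T, C] = {C, K, T}, which has 3 elements.

3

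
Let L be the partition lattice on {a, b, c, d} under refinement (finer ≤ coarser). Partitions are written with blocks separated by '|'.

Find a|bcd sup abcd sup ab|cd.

abcd

Common upper bounds of {a|bcd, abcd, ab|cd}: abcd.
The least among these is abcd.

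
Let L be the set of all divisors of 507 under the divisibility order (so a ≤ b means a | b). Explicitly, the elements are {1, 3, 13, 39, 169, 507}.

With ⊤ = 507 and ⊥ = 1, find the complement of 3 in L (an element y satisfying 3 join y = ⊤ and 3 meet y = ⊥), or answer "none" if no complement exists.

Need y with 3 ∨ y = 507 and 3 ∧ y = 1.
Checking each element gives: 169.

169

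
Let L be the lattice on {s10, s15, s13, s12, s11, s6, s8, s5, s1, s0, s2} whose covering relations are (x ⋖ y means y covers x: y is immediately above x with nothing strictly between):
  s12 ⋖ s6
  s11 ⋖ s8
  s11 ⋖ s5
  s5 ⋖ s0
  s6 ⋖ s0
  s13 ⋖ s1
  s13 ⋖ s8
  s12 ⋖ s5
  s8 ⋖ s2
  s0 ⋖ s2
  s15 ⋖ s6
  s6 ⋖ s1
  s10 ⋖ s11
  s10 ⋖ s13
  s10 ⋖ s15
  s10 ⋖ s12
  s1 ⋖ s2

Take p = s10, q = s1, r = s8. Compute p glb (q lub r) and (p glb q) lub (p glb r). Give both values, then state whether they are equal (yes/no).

q lub r = s2, so p glb (q lub r) = s10 glb s2 = s10.
p glb q = s10 and p glb r = s10, so (p glb q) lub (p glb r) = s10 lub s10 = s10.
Equal: yes.

s10; s10; yes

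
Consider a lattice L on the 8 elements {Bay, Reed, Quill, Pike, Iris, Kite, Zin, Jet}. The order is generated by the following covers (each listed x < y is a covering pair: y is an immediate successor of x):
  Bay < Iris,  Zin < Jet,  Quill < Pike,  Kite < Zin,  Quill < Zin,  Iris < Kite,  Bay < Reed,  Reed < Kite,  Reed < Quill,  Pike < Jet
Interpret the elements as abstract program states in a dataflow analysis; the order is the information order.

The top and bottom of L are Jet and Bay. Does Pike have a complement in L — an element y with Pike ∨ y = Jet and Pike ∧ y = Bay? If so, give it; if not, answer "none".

Need y with Pike ∨ y = Jet and Pike ∧ y = Bay.
Checking each element gives: Iris.

Iris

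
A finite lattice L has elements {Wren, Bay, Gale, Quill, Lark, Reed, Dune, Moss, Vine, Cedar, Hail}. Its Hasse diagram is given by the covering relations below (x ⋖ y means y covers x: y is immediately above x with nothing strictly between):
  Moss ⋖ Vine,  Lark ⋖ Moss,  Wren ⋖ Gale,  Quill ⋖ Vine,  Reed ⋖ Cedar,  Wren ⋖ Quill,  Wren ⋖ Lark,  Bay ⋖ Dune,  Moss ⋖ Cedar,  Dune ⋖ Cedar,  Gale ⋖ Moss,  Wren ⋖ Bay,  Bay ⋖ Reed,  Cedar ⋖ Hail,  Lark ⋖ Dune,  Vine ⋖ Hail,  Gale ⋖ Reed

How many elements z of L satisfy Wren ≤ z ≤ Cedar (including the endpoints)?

The interval [Wren, Cedar] = {Bay, Cedar, Dune, Gale, Lark, Moss, Reed, Wren}, which has 8 elements.

8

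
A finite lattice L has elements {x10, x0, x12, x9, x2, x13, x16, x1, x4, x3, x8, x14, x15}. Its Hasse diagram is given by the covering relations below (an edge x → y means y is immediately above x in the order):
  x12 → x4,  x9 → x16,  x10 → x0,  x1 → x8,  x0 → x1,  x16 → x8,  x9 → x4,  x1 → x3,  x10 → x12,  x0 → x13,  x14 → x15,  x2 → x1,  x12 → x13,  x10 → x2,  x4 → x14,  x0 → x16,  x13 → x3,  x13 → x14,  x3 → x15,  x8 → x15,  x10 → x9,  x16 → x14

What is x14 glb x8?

Common lower bounds of {x14, x8}: x0, x10, x16, x9.
The greatest among these is x16.

x16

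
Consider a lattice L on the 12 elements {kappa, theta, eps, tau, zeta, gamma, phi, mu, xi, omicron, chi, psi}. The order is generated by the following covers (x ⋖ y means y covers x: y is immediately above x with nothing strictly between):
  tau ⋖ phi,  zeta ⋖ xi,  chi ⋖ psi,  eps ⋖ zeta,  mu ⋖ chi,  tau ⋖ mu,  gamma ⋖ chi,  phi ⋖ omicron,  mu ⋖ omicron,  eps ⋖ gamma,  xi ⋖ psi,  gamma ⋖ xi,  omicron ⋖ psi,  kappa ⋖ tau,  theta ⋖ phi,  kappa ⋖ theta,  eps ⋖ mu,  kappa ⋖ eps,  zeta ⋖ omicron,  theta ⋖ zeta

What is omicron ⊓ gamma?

Common lower bounds of {omicron, gamma}: eps, kappa.
The greatest among these is eps.

eps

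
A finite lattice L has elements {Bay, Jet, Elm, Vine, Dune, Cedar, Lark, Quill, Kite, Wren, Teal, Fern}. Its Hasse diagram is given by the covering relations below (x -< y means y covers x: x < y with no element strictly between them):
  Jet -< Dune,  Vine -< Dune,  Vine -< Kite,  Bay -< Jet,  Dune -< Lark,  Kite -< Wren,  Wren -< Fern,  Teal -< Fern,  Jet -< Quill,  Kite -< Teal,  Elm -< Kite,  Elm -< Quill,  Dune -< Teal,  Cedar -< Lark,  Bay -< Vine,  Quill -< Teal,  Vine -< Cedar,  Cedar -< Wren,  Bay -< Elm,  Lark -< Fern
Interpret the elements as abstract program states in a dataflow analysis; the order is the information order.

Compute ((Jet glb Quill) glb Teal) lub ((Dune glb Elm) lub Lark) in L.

Jet ∧ Quill = Jet
Jet ∧ Teal = Jet
Dune ∧ Elm = Bay
Bay ∨ Lark = Lark
Jet ∨ Lark = Lark

Lark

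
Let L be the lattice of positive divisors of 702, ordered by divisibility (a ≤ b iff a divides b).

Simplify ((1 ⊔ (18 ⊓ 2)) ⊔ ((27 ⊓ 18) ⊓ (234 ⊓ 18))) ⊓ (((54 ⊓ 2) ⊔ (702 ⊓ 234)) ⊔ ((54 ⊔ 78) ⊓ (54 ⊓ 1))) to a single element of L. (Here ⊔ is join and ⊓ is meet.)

18

18 ∧ 2 = 2
1 ∨ 2 = 2
27 ∧ 18 = 9
234 ∧ 18 = 18
9 ∧ 18 = 9
2 ∨ 9 = 18
54 ∧ 2 = 2
702 ∧ 234 = 234
2 ∨ 234 = 234
54 ∨ 78 = 702
54 ∧ 1 = 1
702 ∧ 1 = 1
234 ∨ 1 = 234
18 ∧ 234 = 18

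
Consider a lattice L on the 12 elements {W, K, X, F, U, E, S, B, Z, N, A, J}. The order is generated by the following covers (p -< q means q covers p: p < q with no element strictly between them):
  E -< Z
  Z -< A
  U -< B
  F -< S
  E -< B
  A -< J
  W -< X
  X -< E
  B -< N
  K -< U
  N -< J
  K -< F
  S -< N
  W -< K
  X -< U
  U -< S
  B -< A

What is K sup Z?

A

Common upper bounds of {K, Z}: A, J.
The least among these is A.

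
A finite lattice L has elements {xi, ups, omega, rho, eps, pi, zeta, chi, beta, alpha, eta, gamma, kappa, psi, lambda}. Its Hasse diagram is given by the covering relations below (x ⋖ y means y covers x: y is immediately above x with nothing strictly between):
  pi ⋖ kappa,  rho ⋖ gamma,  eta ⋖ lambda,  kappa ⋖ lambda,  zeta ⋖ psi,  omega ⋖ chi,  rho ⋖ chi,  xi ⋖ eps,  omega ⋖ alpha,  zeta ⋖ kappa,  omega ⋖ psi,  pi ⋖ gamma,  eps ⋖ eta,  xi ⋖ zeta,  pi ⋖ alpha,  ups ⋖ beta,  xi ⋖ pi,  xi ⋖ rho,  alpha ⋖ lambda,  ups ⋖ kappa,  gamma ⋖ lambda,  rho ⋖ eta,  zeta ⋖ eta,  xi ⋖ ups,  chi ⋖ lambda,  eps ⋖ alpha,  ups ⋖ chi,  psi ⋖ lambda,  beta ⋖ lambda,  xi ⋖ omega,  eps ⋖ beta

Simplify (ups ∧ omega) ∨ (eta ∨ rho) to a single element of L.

eta

ups ∧ omega = xi
eta ∨ rho = eta
xi ∨ eta = eta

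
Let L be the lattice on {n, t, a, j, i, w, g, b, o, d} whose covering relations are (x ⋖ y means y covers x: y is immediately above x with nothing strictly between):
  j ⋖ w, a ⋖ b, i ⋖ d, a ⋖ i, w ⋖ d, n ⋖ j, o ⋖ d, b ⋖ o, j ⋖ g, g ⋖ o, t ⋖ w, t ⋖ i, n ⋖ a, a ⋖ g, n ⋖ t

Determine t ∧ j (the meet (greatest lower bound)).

Common lower bounds of {t, j}: n.
The greatest among these is n.

n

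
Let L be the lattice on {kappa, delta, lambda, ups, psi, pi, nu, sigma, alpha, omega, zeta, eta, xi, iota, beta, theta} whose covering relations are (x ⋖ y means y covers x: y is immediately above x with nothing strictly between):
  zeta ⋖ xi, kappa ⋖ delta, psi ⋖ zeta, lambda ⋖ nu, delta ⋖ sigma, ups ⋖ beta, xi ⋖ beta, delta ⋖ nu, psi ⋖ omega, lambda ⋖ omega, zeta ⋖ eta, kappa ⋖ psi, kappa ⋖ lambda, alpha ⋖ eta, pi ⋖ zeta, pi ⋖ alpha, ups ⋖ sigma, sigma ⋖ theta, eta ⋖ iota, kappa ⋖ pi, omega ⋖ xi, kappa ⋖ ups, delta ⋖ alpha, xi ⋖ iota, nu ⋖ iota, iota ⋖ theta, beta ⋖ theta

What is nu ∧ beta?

lambda

Common lower bounds of {nu, beta}: kappa, lambda.
The greatest among these is lambda.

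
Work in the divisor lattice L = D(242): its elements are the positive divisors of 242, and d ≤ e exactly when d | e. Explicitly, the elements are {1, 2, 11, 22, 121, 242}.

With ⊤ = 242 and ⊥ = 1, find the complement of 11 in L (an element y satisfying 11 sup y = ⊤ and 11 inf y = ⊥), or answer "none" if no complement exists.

none

For every candidate y, either 11 ∨ y ≠ 242 or 11 ∧ y ≠ 1; no complement exists.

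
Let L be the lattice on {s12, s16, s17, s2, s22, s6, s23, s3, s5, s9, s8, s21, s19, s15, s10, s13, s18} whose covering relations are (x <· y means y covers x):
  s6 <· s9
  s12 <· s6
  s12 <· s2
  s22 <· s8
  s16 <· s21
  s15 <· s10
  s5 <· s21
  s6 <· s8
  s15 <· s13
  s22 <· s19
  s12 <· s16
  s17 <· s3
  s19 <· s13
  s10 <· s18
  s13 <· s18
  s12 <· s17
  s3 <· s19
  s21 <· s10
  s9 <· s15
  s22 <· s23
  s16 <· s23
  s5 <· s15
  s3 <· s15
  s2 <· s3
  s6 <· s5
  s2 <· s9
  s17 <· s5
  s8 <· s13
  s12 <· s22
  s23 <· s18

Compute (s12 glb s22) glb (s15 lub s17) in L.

s12 ∧ s22 = s12
s15 ∨ s17 = s15
s12 ∧ s15 = s12

s12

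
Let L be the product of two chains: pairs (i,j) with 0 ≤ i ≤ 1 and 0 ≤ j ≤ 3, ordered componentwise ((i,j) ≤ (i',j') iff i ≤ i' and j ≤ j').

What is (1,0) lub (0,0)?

In a product of chains, the join is componentwise max, giving (1,0).

(1,0)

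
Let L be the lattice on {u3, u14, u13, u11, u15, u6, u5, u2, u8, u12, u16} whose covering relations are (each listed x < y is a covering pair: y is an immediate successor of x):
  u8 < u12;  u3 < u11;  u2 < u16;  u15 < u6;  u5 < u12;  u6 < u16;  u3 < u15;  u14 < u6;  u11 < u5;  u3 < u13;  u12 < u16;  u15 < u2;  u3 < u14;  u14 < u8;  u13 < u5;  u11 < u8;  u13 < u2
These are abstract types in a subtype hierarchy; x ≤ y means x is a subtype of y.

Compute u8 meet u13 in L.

u3

u8 ∧ u13 = u3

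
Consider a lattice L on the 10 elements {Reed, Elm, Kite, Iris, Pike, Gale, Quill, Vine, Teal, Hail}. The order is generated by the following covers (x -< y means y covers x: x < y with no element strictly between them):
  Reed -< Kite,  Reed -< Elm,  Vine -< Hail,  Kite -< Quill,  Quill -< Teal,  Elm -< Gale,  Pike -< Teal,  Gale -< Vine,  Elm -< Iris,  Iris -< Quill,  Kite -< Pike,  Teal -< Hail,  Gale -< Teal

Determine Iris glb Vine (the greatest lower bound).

Elm

Common lower bounds of {Iris, Vine}: Elm, Reed.
The greatest among these is Elm.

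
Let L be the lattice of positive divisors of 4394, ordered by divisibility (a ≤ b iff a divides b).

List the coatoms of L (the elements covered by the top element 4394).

The coatoms are exactly the elements covered by 4394: 2197, 338.

2197, 338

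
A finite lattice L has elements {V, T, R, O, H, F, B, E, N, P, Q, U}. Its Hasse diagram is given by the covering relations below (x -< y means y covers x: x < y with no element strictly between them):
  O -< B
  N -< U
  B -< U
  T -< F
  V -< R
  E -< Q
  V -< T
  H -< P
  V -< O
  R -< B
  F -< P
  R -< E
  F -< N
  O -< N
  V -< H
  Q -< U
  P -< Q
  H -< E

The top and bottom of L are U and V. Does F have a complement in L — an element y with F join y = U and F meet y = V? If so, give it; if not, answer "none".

B

Need y with F ∨ y = U and F ∧ y = V.
Checking each element gives: B.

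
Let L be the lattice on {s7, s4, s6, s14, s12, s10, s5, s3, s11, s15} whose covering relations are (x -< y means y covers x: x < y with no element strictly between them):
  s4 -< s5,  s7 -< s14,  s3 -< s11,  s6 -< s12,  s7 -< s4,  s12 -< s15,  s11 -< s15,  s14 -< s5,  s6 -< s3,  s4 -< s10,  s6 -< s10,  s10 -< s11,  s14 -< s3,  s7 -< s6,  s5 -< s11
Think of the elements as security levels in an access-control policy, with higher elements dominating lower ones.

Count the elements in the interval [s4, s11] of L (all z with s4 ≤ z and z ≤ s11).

4

The interval [s4, s11] = {s10, s11, s4, s5}, which has 4 elements.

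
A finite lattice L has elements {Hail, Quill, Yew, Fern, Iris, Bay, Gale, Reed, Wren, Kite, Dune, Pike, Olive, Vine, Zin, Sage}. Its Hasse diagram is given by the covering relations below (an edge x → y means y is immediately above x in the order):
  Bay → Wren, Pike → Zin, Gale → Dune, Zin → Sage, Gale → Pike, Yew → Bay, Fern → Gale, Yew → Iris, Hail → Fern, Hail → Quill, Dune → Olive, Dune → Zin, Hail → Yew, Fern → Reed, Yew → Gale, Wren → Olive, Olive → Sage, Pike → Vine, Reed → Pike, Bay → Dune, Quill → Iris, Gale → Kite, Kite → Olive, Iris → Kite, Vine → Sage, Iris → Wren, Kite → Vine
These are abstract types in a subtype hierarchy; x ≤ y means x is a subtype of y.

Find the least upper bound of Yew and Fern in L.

Gale

Common upper bounds of {Yew, Fern}: Dune, Gale, Kite, Olive, Pike, Sage, Vine, Zin.
The least among these is Gale.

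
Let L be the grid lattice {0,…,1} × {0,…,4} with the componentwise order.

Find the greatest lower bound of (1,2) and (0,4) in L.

In a product of chains, the meet is componentwise min, giving (0,2).

(0,2)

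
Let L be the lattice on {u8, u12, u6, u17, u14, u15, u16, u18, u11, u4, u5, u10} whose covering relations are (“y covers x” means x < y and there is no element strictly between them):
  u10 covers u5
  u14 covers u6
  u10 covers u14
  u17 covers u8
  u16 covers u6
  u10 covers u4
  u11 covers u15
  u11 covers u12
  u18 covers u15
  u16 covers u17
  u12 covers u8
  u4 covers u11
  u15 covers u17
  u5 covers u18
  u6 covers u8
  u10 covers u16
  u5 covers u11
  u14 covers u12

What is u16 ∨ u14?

u10

Common upper bounds of {u16, u14}: u10.
The least among these is u10.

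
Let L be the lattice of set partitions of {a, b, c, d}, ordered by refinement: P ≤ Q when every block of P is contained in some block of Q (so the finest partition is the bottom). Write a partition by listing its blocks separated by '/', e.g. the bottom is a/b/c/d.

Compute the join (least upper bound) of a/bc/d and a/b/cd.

a/bcd

Common upper bounds of {a/bc/d, a/b/cd}: a/bcd, abcd.
The least among these is a/bcd.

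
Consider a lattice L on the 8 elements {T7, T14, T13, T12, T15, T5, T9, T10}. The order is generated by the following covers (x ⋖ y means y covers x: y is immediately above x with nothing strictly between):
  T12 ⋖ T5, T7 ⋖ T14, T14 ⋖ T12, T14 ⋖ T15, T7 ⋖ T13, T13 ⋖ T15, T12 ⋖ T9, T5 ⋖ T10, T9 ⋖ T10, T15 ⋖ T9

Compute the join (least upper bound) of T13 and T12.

Common upper bounds of {T13, T12}: T10, T9.
The least among these is T9.

T9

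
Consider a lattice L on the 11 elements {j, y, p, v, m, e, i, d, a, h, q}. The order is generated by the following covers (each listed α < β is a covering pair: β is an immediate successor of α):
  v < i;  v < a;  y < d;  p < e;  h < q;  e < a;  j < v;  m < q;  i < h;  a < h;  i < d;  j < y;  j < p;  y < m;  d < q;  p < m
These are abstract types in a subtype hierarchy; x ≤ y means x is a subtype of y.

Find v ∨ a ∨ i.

h

Common upper bounds of {v, a, i}: h, q.
The least among these is h.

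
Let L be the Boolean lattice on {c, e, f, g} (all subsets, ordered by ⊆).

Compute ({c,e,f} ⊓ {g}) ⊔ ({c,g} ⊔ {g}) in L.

{c,g}

{c,e,f} ∧ {g} = ∅
{c,g} ∨ {g} = {c,g}
∅ ∨ {c,g} = {c,g}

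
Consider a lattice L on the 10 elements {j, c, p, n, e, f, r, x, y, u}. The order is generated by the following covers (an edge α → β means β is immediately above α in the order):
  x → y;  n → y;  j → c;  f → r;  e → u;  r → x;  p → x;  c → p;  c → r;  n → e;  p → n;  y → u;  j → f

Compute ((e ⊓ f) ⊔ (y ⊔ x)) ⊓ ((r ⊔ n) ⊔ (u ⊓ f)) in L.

e ∧ f = j
y ∨ x = y
j ∨ y = y
r ∨ n = y
u ∧ f = f
y ∨ f = y
y ∧ y = y

y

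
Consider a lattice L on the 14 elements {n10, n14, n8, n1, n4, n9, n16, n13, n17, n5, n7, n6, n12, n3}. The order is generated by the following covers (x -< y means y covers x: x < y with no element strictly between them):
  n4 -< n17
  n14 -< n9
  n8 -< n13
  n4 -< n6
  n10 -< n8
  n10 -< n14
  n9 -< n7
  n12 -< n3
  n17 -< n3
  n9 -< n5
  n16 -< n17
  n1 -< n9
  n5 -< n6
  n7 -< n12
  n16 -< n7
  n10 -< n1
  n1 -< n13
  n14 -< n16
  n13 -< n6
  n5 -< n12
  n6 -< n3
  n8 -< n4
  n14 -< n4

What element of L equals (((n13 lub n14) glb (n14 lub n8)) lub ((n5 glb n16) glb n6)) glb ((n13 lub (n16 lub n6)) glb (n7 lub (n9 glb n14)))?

n13 ∨ n14 = n6
n14 ∨ n8 = n4
n6 ∧ n4 = n4
n5 ∧ n16 = n14
n14 ∧ n6 = n14
n4 ∨ n14 = n4
n16 ∨ n6 = n3
n13 ∨ n3 = n3
n9 ∧ n14 = n14
n7 ∨ n14 = n7
n3 ∧ n7 = n7
n4 ∧ n7 = n14

n14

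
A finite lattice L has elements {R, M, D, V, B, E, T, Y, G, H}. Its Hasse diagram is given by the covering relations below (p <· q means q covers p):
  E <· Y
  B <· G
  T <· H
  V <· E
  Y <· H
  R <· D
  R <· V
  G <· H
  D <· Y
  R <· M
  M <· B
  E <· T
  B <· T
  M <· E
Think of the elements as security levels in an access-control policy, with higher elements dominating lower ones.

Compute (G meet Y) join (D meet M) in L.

G ∧ Y = M
D ∧ M = R
M ∨ R = M

M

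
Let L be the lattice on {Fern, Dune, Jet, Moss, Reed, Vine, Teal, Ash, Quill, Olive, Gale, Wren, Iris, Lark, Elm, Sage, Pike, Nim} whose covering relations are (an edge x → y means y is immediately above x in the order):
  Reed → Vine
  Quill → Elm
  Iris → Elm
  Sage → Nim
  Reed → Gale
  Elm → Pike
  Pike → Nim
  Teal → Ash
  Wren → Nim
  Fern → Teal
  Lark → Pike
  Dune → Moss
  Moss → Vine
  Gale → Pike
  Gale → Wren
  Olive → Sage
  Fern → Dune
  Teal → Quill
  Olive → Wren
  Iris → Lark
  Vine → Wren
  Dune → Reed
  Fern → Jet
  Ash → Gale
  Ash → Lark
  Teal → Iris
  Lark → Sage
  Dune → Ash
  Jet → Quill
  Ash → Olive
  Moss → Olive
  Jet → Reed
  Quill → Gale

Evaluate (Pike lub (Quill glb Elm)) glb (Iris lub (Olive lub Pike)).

Pike

Quill ∧ Elm = Quill
Pike ∨ Quill = Pike
Olive ∨ Pike = Nim
Iris ∨ Nim = Nim
Pike ∧ Nim = Pike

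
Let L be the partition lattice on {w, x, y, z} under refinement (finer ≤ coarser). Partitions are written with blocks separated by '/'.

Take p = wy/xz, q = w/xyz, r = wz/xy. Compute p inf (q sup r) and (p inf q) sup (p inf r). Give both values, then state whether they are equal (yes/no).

wy/xz; w/xz/y; no

q sup r = wxyz, so p inf (q sup r) = wy/xz inf wxyz = wy/xz.
p inf q = w/xz/y and p inf r = w/x/y/z, so (p inf q) sup (p inf r) = w/xz/y sup w/x/y/z = w/xz/y.
Equal: no.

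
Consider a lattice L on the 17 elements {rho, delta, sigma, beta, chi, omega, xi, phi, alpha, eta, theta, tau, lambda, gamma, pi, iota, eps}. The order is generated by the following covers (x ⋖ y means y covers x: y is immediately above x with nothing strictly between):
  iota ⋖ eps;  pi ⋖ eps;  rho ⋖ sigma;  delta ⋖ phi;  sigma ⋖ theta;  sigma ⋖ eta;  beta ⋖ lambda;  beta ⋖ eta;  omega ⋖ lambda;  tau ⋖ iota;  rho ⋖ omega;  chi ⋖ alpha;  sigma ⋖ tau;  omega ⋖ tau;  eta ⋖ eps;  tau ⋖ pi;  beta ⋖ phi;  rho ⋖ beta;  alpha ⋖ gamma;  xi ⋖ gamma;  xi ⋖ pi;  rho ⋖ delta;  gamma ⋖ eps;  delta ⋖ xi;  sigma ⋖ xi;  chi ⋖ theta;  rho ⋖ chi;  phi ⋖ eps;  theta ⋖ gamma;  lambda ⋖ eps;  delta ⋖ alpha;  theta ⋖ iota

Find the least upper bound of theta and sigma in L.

theta

Common upper bounds of {theta, sigma}: eps, gamma, iota, theta.
The least among these is theta.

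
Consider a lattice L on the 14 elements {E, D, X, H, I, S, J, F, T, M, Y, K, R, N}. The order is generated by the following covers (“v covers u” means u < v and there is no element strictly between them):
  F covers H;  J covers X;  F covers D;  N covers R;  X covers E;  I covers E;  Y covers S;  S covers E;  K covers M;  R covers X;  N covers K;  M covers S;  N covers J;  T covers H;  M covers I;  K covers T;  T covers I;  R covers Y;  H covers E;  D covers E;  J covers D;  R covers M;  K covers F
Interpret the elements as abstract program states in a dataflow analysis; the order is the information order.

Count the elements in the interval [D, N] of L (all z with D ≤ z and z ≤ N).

5

The interval [D, N] = {D, F, J, K, N}, which has 5 elements.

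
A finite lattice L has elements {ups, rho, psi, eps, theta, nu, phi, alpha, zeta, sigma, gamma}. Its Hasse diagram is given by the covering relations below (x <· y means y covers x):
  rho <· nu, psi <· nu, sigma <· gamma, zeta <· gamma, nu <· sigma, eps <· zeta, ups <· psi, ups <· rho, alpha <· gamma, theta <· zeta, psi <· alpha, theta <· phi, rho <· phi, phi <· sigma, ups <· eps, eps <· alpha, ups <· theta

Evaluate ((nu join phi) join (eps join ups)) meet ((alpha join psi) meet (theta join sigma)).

nu ∨ phi = sigma
eps ∨ ups = eps
sigma ∨ eps = gamma
alpha ∨ psi = alpha
theta ∨ sigma = sigma
alpha ∧ sigma = psi
gamma ∧ psi = psi

psi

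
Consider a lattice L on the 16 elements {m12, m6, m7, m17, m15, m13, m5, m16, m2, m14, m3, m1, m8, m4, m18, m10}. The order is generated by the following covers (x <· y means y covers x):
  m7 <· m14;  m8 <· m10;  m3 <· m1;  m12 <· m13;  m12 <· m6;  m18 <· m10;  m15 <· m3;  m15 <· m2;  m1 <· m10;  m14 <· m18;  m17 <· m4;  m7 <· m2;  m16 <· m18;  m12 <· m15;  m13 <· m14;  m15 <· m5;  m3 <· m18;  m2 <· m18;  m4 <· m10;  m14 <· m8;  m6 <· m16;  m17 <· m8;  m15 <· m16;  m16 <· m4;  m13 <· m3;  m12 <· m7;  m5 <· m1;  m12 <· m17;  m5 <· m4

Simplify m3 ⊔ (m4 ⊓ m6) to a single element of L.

m4 ∧ m6 = m6
m3 ∨ m6 = m18

m18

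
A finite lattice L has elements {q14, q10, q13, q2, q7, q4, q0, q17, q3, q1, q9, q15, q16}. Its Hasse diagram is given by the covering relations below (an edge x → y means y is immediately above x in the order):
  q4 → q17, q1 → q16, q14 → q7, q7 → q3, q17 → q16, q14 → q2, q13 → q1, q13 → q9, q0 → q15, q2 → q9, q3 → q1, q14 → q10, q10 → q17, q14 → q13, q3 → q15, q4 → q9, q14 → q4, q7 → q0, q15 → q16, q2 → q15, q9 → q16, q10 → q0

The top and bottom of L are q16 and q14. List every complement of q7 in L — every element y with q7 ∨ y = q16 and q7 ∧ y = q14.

q17, q4, q9

Need y with q7 ∨ y = q16 and q7 ∧ y = q14.
Checking each element gives: q17, q4, q9.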